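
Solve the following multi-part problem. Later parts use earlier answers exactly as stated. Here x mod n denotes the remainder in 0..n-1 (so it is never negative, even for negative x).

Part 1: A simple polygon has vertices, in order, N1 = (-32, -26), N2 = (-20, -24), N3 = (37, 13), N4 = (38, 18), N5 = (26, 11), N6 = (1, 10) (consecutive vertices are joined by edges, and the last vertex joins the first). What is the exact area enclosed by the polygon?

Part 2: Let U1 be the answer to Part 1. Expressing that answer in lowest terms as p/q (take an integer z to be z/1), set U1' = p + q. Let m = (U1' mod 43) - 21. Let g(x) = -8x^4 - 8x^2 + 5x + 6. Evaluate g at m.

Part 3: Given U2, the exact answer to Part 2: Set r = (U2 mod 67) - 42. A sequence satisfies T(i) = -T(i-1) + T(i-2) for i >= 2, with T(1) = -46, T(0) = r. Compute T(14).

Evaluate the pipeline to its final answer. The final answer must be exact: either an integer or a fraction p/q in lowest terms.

Part 1: cross terms: (-32*-24 - -20*-26)=248, (-20*13 - 37*-24)=628, (37*18 - 38*13)=172, (38*11 - 26*18)=-50, (26*10 - 1*11)=249, (1*-26 - -32*10)=294; twice the area = |1541| = 1541; area = 1541/2; answer 1541/2
Part 2: U1 = 1541/2; threaded value p + q = 1543; m = 17; -8*(17)^4 - 8*(17)^2 + 5*(17)^1 + 6 = (-668168) + (-2312) + (85) + (6) = -670389; answer -670389
Part 3: U2 = -670389; r = -29; T(2) = -1*(-46) + 1*(-29) = 17; iterating: T(2)=17, T(3)=-63, T(4)=80, T(5)=-143, T(6)=223, T(7)=-366, T(8)=589, T(9)=-955, T(10)=1544, T(11)=-2499, T(12)=4043, T(13)=-6542, T(14)=10585; answer 10585

10585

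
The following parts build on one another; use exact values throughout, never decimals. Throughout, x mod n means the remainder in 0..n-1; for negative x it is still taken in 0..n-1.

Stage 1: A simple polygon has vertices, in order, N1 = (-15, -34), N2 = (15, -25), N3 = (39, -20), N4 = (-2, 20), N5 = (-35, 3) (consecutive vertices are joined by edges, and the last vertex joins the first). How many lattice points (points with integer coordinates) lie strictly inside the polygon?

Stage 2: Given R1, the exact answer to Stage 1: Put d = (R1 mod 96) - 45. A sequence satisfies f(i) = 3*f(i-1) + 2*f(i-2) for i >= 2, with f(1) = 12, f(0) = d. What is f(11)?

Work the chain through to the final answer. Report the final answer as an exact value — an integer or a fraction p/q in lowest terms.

Stage 1: cross terms: (-15*-25 - 15*-34)=885, (15*-20 - 39*-25)=675, (39*20 - -2*-20)=740, (-2*3 - -35*20)=694, (-35*-34 - -15*3)=1235; twice the area = |4229| = 4229; area = 4229/2; boundary points = 3 + 1 + 1 + 1 + 1 = 7; strictly interior points = area - boundary/2 + 1 = 2112; answer 2112
Stage 2: R1 = 2112; d = -45; f(2) = 3*(12) + 2*(-45) = -54; iterating: f(2)=-54, f(3)=-138, f(4)=-522, f(5)=-1842, f(6)=-6570, f(7)=-23394, f(8)=-83322, f(9)=-296754, f(10)=-1056906, f(11)=-3764226; answer -3764226

-3764226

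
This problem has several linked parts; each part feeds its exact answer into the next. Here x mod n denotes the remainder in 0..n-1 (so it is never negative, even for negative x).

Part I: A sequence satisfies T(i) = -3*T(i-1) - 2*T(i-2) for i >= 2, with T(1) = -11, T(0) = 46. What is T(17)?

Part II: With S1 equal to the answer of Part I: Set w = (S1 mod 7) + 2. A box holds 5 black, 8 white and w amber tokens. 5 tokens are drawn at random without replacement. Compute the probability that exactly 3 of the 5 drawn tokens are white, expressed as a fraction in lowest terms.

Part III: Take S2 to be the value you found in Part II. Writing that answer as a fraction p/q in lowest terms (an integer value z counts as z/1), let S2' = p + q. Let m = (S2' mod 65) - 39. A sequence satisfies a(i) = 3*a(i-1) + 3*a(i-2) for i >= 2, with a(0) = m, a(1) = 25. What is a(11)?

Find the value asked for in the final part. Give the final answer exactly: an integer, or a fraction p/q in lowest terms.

5862132

Part I: T(2) = -3*(-11) - 2*(46) = -59; iterating: T(2)=-59, T(3)=199, T(4)=-479, T(5)=1039, T(6)=-2159, T(7)=4399, T(8)=-8879, T(9)=17839, T(10)=-35759, T(11)=71599, T(12)=-143279, T(13)=286639, T(14)=-573359, T(15)=1146799, T(16)=-2293679, T(17)=4587439; answer 4587439
Part II: S1 = 4587439; w = 5; total draws C(18,5) = 8568; favorable C(8,3)*C(10,2) = 2520; P = 5/17; answer 5/17
Part III: S2 = 5/17; threaded value p + q = 22; m = -17; a(2) = 3*(25) + 3*(-17) = 24; iterating: a(2)=24, a(3)=147, a(4)=513, a(5)=1980, a(6)=7479, a(7)=28377, a(8)=107568, a(9)=407835, a(10)=1546209, a(11)=5862132; answer 5862132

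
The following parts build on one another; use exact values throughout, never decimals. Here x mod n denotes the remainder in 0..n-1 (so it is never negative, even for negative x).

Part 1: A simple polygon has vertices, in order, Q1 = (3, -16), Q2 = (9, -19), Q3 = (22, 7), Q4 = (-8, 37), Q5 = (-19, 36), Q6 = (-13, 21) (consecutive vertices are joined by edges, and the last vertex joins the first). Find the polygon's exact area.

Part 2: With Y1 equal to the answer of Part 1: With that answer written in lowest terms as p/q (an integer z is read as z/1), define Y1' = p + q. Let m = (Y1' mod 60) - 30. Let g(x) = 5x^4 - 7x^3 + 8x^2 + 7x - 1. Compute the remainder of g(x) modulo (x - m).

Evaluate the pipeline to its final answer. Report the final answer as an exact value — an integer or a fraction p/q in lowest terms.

12

Part 1: cross terms: (3*-19 - 9*-16)=87, (9*7 - 22*-19)=481, (22*37 - -8*7)=870, (-8*36 - -19*37)=415, (-19*21 - -13*36)=69, (-13*-16 - 3*21)=145; twice the area = |2067| = 2067; area = 2067/2; answer 2067/2
Part 2: Y1 = 2067/2; threaded value p + q = 2069; m = -1; remainder = value at the root: 5*(-1)^4 - 7*(-1)^3 + 8*(-1)^2 + 7*(-1)^1 - 1 = (5) + (7) + (8) + (-7) + (-1) = 12; answer 12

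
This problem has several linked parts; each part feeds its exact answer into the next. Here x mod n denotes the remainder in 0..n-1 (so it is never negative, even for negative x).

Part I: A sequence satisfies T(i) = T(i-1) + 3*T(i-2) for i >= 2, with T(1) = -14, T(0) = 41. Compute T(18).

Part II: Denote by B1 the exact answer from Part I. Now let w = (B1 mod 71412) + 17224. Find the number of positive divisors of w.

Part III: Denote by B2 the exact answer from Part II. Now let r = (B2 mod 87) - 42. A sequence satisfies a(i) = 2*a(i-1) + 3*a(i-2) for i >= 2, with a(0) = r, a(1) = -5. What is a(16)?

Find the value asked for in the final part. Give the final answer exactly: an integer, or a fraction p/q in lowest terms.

-484275640

Part I: T(2) = 1*(-14) + 3*(41) = 109; iterating: T(2)=109, T(3)=67, T(4)=394, T(5)=595, T(6)=1777, T(7)=3562, T(8)=8893, T(9)=19579, T(10)=46258, T(11)=104995, T(12)=243769, T(13)=558754, T(14)=1290061, T(15)=2966323, T(16)=6836506, T(17)=15735475, T(18)=36244993; answer 36244993
Part II: B1 = 36244993; w = 56333; 56333 is prime, so its only divisors are 1 and 56333; count = 2; answer 2
Part III: B2 = 2; r = -40; a(2) = 2*(-5) + 3*(-40) = -130; iterating: a(2)=-130, a(3)=-275, a(4)=-940, a(5)=-2705, a(6)=-8230, a(7)=-24575, a(8)=-73840, a(9)=-221405, a(10)=-664330, a(11)=-1992875, a(12)=-5978740, a(13)=-17936105, a(14)=-53808430, a(15)=-161425175, a(16)=-484275640; answer -484275640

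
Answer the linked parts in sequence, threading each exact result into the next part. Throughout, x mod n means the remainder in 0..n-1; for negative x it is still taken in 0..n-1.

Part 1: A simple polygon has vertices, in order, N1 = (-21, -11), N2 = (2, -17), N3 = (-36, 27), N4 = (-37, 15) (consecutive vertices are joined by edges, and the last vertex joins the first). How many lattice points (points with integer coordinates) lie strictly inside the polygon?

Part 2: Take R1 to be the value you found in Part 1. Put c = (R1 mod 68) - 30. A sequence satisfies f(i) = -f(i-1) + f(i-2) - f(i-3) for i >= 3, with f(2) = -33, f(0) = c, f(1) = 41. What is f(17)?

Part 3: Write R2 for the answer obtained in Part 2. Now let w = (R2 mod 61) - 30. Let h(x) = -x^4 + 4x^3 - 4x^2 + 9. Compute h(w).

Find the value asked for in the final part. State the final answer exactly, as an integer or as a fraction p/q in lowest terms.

-613080

Part 1: cross terms: (-21*-17 - 2*-11)=379, (2*27 - -36*-17)=-558, (-36*15 - -37*27)=459, (-37*-11 - -21*15)=722; twice the area = |1002| = 1002; area = 501; boundary points = 1 + 2 + 1 + 2 = 6; strictly interior points = area - boundary/2 + 1 = 499; answer 499
Part 2: R1 = 499; c = -7; f(3) = -1*(-33) + 1*(41) - 1*(-7) = 81; iterating: f(3)=81, f(4)=-155, f(5)=269, f(6)=-505, f(7)=929, f(8)=-1703, f(9)=3137, f(10)=-5769, f(11)=10609, f(12)=-19515, f(13)=35893, f(14)=-66017, f(15)=121425, f(16)=-223335, f(17)=410777; answer 410777
Part 3: R2 = 410777; w = -27; -1*(-27)^4 + 4*(-27)^3 - 4*(-27)^2 + 9 = (-531441) + (-78732) + (-2916) + (9) = -613080; answer -613080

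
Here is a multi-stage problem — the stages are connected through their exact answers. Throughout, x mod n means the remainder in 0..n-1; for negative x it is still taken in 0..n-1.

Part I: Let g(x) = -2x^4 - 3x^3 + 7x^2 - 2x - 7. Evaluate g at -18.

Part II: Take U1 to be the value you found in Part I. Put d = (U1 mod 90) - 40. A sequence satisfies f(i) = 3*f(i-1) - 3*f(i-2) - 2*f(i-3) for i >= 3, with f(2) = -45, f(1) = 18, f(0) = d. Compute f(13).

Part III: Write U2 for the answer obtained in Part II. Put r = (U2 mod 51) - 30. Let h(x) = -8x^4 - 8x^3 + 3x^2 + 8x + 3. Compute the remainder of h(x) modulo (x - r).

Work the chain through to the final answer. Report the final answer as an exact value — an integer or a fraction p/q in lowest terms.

Part I: -2*(-18)^4 - 3*(-18)^3 + 7*(-18)^2 - 2*(-18)^1 - 7 = (-209952) + (17496) + (2268) + (36) + (-7) = -190159; answer -190159
Part II: U1 = -190159; d = -29; f(3) = 3*(-45) - 3*(18) - 2*(-29) = -131; iterating: f(3)=-131, f(4)=-294, f(5)=-399, f(6)=-53, f(7)=1626, f(8)=5835, f(9)=12733, f(10)=17442, f(11)=2457, f(12)=-70421, f(13)=-253518; answer -253518
Part III: U2 = -253518; r = -27; remainder = value at the root: -8*(-27)^4 - 8*(-27)^3 + 3*(-27)^2 + 8*(-27)^1 + 3 = (-4251528) + (157464) + (2187) + (-216) + (3) = -4092090; answer -4092090

-4092090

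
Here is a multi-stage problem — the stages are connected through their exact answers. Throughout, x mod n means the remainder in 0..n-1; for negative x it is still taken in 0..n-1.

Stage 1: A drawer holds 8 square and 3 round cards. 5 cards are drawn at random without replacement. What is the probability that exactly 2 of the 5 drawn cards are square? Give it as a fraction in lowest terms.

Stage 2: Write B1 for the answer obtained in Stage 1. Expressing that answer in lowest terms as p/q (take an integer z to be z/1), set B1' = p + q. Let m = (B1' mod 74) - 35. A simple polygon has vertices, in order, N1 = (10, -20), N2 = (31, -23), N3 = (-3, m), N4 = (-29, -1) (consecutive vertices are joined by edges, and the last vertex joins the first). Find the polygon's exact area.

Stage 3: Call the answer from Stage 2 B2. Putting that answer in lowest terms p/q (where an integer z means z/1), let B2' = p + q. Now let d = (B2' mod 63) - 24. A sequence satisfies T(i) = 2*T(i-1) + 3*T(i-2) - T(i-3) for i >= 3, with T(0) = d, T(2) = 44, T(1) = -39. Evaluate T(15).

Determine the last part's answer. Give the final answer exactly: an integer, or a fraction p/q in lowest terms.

Stage 1: total draws C(11,5) = 462; favorable C(8,2)*C(3,3) = 28; P = 2/33; answer 2/33
Stage 2: B1 = 2/33; threaded value p + q = 35; m = 0; cross terms: (10*-23 - 31*-20)=390, (31*0 - -3*-23)=-69, (-3*-1 - -29*0)=3, (-29*-20 - 10*-1)=590; twice the area = |914| = 914; area = 457; answer 457
Stage 3: B2 = 457; threaded value p + q = 458; d = -7; T(3) = 2*(44) + 3*(-39) - 1*(-7) = -22; iterating: T(3)=-22, T(4)=127, T(5)=144, T(6)=691, T(7)=1687, T(8)=5303, T(9)=14976, T(10)=44174, T(11)=127973, T(12)=373492, T(13)=1086729, T(14)=3165961, T(15)=9218617; answer 9218617

9218617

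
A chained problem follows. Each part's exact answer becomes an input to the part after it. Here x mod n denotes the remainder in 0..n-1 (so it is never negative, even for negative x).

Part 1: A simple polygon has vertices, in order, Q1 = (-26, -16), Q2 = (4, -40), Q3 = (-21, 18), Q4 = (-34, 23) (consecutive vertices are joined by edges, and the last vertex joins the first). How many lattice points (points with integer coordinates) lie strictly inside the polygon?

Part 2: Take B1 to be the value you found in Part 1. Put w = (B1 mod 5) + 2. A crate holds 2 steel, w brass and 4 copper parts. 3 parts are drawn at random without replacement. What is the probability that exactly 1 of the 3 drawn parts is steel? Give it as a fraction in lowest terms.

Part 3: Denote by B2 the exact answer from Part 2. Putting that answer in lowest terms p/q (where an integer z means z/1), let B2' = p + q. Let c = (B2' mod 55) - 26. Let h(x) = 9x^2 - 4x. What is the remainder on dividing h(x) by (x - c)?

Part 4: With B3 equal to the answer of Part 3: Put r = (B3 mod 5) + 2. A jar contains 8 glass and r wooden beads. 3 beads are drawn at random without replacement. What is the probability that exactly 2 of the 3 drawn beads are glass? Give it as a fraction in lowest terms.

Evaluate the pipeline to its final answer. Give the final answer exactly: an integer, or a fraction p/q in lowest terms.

Part 1: cross terms: (-26*-40 - 4*-16)=1104, (4*18 - -21*-40)=-768, (-21*23 - -34*18)=129, (-34*-16 - -26*23)=1142; twice the area = |1607| = 1607; area = 1607/2; boundary points = 6 + 1 + 1 + 1 = 9; strictly interior points = area - boundary/2 + 1 = 800; answer 800
Part 2: B1 = 800; w = 2; total draws C(8,3) = 56; favorable C(2,1)*C(6,2) = 30; P = 15/28; answer 15/28
Part 3: B2 = 15/28; threaded value p + q = 43; c = 17; remainder = value at the root: 9*(17)^2 - 4*(17)^1 = (2601) + (-68) = 2533; answer 2533
Part 4: B3 = 2533; r = 5; total draws C(13,3) = 286; favorable C(8,2)*C(5,1) = 140; P = 70/143; answer 70/143

70/143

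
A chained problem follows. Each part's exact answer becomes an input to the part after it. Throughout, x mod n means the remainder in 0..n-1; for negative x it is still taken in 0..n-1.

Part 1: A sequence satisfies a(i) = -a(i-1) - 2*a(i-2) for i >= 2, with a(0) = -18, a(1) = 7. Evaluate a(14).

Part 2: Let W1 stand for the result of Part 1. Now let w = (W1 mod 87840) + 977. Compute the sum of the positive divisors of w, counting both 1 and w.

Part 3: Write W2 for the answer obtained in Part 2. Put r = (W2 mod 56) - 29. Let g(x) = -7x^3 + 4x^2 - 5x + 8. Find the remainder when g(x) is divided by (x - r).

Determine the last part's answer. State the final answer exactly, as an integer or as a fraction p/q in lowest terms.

-160

Part 1: a(2) = -1*(7) - 2*(-18) = 29; iterating: a(2)=29, a(3)=-43, a(4)=-15, a(5)=101, a(6)=-71, a(7)=-131, a(8)=273, a(9)=-11, a(10)=-535, a(11)=557, a(12)=513, a(13)=-1627, a(14)=601; answer 601
Part 2: W1 = 601; w = 1578; 1578 = 2 * 3 * 263; sigma = (1 + 2) * (1 + 3) * (1 + 263) = 3 * 4 * 264 = 3168; answer 3168
Part 3: W2 = 3168; r = 3; remainder = value at the root: -7*(3)^3 + 4*(3)^2 - 5*(3)^1 + 8 = (-189) + (36) + (-15) + (8) = -160; answer -160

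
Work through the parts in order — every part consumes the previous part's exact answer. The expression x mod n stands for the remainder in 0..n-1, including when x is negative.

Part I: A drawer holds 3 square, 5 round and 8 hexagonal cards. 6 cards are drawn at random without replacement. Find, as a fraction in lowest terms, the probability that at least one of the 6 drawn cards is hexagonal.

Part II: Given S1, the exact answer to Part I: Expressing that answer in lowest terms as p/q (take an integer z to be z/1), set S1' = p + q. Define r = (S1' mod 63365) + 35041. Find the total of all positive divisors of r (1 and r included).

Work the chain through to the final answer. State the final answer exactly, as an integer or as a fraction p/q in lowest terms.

Part I: total draws C(16,6) = 8008; complement C(8,6) = 28; favorable 8008 - 28 = 7980; P = 285/286; answer 285/286
Part II: S1 = 285/286; threaded value p + q = 571; r = 35612; 35612 = 2^2 * 29 * 307; sigma = (1 + 2 + 4) * (1 + 29) * (1 + 307) = 7 * 30 * 308 = 64680; answer 64680

64680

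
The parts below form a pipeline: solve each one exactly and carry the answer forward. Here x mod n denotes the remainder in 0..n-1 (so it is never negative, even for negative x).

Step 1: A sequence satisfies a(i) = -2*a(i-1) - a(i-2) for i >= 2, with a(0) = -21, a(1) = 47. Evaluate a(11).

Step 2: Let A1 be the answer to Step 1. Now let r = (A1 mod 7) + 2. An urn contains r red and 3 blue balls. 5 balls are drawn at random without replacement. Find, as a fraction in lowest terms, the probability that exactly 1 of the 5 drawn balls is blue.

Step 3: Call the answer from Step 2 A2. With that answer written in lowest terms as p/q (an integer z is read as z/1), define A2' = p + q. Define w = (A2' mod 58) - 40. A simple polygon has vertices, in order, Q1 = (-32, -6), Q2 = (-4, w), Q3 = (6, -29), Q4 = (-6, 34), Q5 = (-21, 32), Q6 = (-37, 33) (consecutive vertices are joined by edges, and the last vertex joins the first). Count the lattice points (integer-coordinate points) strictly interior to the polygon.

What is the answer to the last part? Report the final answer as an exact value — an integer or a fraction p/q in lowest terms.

1657

Step 1: a(2) = -2*(47) - 1*(-21) = -73; iterating: a(2)=-73, a(3)=99, a(4)=-125, a(5)=151, a(6)=-177, a(7)=203, a(8)=-229, a(9)=255, a(10)=-281, a(11)=307; answer 307
Step 2: A1 = 307; r = 8; total draws C(11,5) = 462; favorable C(3,1)*C(8,4) = 210; P = 5/11; answer 5/11
Step 3: A2 = 5/11; threaded value p + q = 16; w = -24; cross terms: (-32*-24 - -4*-6)=744, (-4*-29 - 6*-24)=260, (6*34 - -6*-29)=30, (-6*32 - -21*34)=522, (-21*33 - -37*32)=491, (-37*-6 - -32*33)=1278; twice the area = |3325| = 3325; area = 3325/2; boundary points = 2 + 5 + 3 + 1 + 1 + 1 = 13; strictly interior points = area - boundary/2 + 1 = 1657; answer 1657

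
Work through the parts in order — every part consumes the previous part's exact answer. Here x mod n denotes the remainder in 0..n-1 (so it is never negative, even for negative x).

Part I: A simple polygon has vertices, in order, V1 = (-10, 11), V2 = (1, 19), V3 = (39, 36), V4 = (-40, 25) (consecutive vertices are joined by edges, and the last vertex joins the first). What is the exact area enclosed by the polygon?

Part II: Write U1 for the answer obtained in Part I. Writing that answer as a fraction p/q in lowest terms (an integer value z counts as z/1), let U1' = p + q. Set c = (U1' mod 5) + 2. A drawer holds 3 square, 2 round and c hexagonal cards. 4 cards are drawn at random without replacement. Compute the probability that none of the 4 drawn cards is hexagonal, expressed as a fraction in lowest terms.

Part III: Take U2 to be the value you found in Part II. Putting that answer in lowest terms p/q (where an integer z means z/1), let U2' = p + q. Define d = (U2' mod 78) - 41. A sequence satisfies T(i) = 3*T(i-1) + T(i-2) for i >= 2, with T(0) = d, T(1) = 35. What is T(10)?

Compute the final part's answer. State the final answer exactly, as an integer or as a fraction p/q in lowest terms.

Part I: cross terms: (-10*19 - 1*11)=-201, (1*36 - 39*19)=-705, (39*25 - -40*36)=2415, (-40*11 - -10*25)=-190; twice the area = |1319| = 1319; area = 1319/2; answer 1319/2
Part II: U1 = 1319/2; threaded value p + q = 1321; c = 3; total draws C(8,4) = 70; favorable C(5,4) = 5; P = 1/14; answer 1/14
Part III: U2 = 1/14; threaded value p + q = 15; d = -26; T(2) = 3*(35) + 1*(-26) = 79; iterating: T(2)=79, T(3)=272, T(4)=895, T(5)=2957, T(6)=9766, T(7)=32255, T(8)=106531, T(9)=351848, T(10)=1162075; answer 1162075

1162075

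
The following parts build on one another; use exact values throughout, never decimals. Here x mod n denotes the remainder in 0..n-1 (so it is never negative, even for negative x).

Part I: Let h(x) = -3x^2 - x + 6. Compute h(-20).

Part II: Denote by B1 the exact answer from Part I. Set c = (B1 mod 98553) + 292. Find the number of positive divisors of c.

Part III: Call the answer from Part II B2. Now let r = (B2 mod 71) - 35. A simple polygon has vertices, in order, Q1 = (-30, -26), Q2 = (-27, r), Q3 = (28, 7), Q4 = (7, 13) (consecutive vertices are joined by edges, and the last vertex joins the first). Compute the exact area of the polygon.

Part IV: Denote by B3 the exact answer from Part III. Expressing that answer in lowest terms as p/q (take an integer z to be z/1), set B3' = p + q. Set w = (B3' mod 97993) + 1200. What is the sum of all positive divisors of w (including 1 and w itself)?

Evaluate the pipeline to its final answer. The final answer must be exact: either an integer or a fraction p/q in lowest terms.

6045

Part I: -3*(-20)^2 - 1*(-20)^1 + 6 = (-1200) + (20) + (6) = -1174; answer -1174
Part II: B1 = -1174; c = 97671; 97671 = 3 * 7 * 4651; number of divisors = (1+1) * (1+1) * (1+1) = 8; answer 8
Part III: B2 = 8; r = -27; cross terms: (-30*-27 - -27*-26)=108, (-27*7 - 28*-27)=567, (28*13 - 7*7)=315, (7*-26 - -30*13)=208; twice the area = |1198| = 1198; area = 599; answer 599
Part IV: B3 = 599; threaded value p + q = 600; w = 1800; 1800 = 2^3 * 3^2 * 5^2; sigma = (1 + 2 + 4 + 8) * (1 + 3 + 9) * (1 + 5 + 25) = 15 * 13 * 31 = 6045; answer 6045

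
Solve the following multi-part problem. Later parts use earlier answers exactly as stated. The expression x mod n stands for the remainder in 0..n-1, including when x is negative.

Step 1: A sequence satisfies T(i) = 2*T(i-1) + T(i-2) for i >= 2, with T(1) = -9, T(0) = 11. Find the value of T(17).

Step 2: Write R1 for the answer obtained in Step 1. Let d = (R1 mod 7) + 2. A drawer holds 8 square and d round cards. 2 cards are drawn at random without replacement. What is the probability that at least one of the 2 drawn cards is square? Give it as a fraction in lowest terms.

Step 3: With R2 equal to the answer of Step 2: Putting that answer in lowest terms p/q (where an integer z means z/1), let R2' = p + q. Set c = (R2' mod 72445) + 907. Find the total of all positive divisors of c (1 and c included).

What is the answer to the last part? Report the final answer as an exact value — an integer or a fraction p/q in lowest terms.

2160

Step 1: T(2) = 2*(-9) + 1*(11) = -7; iterating: T(2)=-7, T(3)=-23, T(4)=-53, T(5)=-129, T(6)=-311, T(7)=-751, T(8)=-1813, T(9)=-4377, T(10)=-10567, T(11)=-25511, T(12)=-61589, T(13)=-148689, T(14)=-358967, T(15)=-866623, T(16)=-2092213, T(17)=-5051049; answer -5051049
Step 2: R1 = -5051049; d = 6; total draws C(14,2) = 91; complement C(6,2) = 15; favorable 91 - 15 = 76; P = 76/91; answer 76/91
Step 3: R2 = 76/91; threaded value p + q = 167; c = 1074; 1074 = 2 * 3 * 179; sigma = (1 + 2) * (1 + 3) * (1 + 179) = 3 * 4 * 180 = 2160; answer 2160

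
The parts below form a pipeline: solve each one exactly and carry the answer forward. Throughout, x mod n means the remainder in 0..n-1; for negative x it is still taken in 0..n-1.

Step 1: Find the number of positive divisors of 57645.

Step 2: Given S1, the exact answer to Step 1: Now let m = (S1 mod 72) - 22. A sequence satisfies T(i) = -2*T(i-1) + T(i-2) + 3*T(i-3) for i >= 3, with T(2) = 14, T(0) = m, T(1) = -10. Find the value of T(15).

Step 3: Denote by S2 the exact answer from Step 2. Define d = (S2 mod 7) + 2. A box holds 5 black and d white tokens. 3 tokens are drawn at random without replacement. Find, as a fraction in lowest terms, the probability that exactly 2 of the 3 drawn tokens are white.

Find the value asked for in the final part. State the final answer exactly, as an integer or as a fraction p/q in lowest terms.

Step 1: 57645 = 3^3 * 5 * 7 * 61; number of divisors = (3+1) * (1+1) * (1+1) * (1+1) = 32; answer 32
Step 2: S1 = 32; m = 10; T(3) = -2*(14) + 1*(-10) + 3*(10) = -8; iterating: T(3)=-8, T(4)=0, T(5)=34, T(6)=-92, T(7)=218, T(8)=-426, T(9)=794, T(10)=-1360, T(11)=2236, T(12)=-3450, T(13)=5056, T(14)=-6854, T(15)=8414; answer 8414
Step 3: S2 = 8414; d = 2; total draws C(7,3) = 35; favorable C(2,2)*C(5,1) = 5; P = 1/7; answer 1/7

1/7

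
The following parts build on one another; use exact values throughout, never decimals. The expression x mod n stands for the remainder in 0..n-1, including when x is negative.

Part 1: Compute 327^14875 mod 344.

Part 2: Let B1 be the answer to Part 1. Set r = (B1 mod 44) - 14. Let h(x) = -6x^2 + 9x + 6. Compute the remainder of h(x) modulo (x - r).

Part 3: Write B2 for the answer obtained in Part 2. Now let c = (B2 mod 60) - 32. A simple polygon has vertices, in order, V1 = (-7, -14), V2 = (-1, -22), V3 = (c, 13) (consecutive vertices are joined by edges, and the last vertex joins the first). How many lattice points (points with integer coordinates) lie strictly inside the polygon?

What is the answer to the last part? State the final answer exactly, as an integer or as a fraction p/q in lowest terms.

Part 1: squarings mod 344: 327^1=327, 327^2=289, 327^4=273, 327^8=225, 327^16=57, 327^32=153, 327^64=17, 327^128=289, 327^256=273, 327^512=225, 327^1024=57, 327^2048=153, 327^4096=17, 327^8192=289; 327^14875 = 327^1 * 327^2 * 327^8 * 327^16 * 327^512 * 327^2048 * 327^4096 * 327^8192 = 7 (mod 344); answer 7
Part 2: B1 = 7; r = -7; remainder = value at the root: -6*(-7)^2 + 9*(-7)^1 + 6 = (-294) + (-63) + (6) = -351; answer -351
Part 3: B2 = -351; c = -23; cross terms: (-7*-22 - -1*-14)=140, (-1*13 - -23*-22)=-519, (-23*-14 - -7*13)=413; twice the area = |34| = 34; area = 17; boundary points = 2 + 1 + 1 = 4; strictly interior points = area - boundary/2 + 1 = 16; answer 16

16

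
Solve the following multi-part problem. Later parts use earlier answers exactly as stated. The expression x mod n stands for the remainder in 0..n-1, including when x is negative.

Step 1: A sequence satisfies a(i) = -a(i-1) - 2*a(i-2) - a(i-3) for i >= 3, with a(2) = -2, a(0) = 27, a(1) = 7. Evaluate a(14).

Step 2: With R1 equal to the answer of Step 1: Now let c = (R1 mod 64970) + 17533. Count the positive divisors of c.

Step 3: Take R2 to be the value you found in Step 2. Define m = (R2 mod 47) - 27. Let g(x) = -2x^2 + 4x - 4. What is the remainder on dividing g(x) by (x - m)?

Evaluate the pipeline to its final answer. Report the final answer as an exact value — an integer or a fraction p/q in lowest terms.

-1154

Step 1: a(3) = -1*(-2) - 2*(7) - 1*(27) = -39; iterating: a(3)=-39, a(4)=36, a(5)=44, a(6)=-77, a(7)=-47, a(8)=157, a(9)=14, a(10)=-281, a(11)=96, a(12)=452, a(13)=-363, a(14)=-637; answer -637
Step 2: R1 = -637; c = 81866; 81866 = 2 * 40933; number of divisors = (1+1) * (1+1) = 4; answer 4
Step 3: R2 = 4; m = -23; remainder = value at the root: -2*(-23)^2 + 4*(-23)^1 - 4 = (-1058) + (-92) + (-4) = -1154; answer -1154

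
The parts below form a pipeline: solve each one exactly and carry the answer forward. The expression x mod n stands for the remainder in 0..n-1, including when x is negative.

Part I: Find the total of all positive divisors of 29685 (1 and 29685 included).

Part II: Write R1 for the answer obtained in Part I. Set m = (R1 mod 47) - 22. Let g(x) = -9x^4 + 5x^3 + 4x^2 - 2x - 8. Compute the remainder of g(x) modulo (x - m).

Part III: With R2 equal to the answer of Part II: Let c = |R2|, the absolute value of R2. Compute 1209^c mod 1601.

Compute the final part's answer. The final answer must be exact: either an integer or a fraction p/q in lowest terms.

380

Part I: 29685 = 3 * 5 * 1979; sigma = (1 + 3) * (1 + 5) * (1 + 1979) = 4 * 6 * 1980 = 47520; answer 47520
Part II: R1 = 47520; m = -19; remainder = value at the root: -9*(-19)^4 + 5*(-19)^3 + 4*(-19)^2 - 2*(-19)^1 - 8 = (-1172889) + (-34295) + (1444) + (38) + (-8) = -1205710; answer -1205710
Part III: R2 = -1205710; c = 1205710; squarings mod 1601: 1209^1=1209, 1209^2=1569, 1209^4=1024, 1209^8=1522, 1209^16=1438, 1209^32=953, 1209^64=442, 1209^128=42, 1209^256=163, 1209^512=953, 1209^1024=442, 1209^2048=42, 1209^4096=163, 1209^8192=953, 1209^16384=442, 1209^32768=42, 1209^65536=163, 1209^131072=953, 1209^262144=442, 1209^524288=42, 1209^1048576=163; 1209^1205710 = 1209^2 * 1209^4 * 1209^8 * 1209^64 * 1209^128 * 1209^256 * 1209^1024 * 1209^8192 * 1209^16384 * 1209^131072 * 1209^1048576 = 380 (mod 1601); answer 380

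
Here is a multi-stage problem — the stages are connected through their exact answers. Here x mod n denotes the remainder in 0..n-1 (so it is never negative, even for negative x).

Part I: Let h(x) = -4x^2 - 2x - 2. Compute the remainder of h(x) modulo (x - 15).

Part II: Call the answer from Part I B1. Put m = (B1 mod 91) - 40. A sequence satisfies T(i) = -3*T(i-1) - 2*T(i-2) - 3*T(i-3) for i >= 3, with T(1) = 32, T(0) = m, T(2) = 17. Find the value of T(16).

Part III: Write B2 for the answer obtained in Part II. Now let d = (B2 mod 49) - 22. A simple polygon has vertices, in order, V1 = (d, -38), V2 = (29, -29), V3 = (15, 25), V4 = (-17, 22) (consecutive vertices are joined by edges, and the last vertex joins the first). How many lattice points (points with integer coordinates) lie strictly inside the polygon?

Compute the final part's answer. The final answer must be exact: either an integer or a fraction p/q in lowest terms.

Part I: remainder = value at the root: -4*(15)^2 - 2*(15)^1 - 2 = (-900) + (-30) + (-2) = -932; answer -932
Part II: B1 = -932; m = 29; T(3) = -3*(17) - 2*(32) - 3*(29) = -202; iterating: T(3)=-202, T(4)=476, T(5)=-1075, T(6)=2879, T(7)=-7915, T(8)=21212, T(9)=-56443, T(10)=150650, T(11)=-402700, T(12)=1076129, T(13)=-2874937, T(14)=7680653, T(15)=-20520472, T(16)=54824921; answer 54824921
Part III: B2 = 54824921; d = 24; cross terms: (24*-29 - 29*-38)=406, (29*25 - 15*-29)=1160, (15*22 - -17*25)=755, (-17*-38 - 24*22)=118; twice the area = |2439| = 2439; area = 2439/2; boundary points = 1 + 2 + 1 + 1 = 5; strictly interior points = area - boundary/2 + 1 = 1218; answer 1218

1218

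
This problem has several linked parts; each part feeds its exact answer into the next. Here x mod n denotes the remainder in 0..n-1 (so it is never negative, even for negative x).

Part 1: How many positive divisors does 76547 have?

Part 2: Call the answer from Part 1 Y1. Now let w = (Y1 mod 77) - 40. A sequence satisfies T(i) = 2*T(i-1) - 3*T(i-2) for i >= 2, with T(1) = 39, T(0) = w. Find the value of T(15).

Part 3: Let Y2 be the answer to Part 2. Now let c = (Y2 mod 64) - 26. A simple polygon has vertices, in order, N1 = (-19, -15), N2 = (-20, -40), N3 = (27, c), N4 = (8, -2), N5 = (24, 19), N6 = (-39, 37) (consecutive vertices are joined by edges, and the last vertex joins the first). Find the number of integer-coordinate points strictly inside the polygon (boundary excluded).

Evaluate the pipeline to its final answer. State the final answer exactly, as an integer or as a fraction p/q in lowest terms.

Part 1: 76547 = 41 * 1867; number of divisors = (1+1) * (1+1) = 4; answer 4
Part 2: Y1 = 4; w = -36; T(2) = 2*(39) - 3*(-36) = 186; iterating: T(2)=186, T(3)=255, T(4)=-48, T(5)=-861, T(6)=-1578, T(7)=-573, T(8)=3588, T(9)=8895, T(10)=7026, T(11)=-12633, T(12)=-46344, T(13)=-54789, T(14)=29454, T(15)=223275; answer 223275
Part 3: Y2 = 223275; c = 17; cross terms: (-19*-40 - -20*-15)=460, (-20*17 - 27*-40)=740, (27*-2 - 8*17)=-190, (8*19 - 24*-2)=200, (24*37 - -39*19)=1629, (-39*-15 - -19*37)=1288; twice the area = |4127| = 4127; area = 4127/2; boundary points = 1 + 1 + 19 + 1 + 9 + 4 = 35; strictly interior points = area - boundary/2 + 1 = 2047; answer 2047

2047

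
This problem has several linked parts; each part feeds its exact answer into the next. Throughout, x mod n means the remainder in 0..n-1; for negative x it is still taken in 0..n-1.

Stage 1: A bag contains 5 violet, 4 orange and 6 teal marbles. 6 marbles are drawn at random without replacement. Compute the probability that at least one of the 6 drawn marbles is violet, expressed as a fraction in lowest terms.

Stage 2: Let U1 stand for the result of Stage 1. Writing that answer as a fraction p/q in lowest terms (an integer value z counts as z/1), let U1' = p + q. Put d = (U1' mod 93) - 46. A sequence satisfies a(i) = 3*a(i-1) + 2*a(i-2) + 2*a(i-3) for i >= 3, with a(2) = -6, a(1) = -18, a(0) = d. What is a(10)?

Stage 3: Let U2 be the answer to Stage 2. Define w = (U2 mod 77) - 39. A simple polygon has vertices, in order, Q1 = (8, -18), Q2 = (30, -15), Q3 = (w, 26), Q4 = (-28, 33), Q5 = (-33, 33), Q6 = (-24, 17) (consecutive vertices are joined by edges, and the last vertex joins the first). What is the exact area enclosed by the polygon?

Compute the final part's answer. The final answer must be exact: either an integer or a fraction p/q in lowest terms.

1670

Stage 1: total draws C(15,6) = 5005; complement C(10,6) = 210; favorable 5005 - 210 = 4795; P = 137/143; answer 137/143
Stage 2: U1 = 137/143; threaded value p + q = 280; d = -45; a(3) = 3*(-6) + 2*(-18) + 2*(-45) = -144; iterating: a(3)=-144, a(4)=-480, a(5)=-1740, a(6)=-6468, a(7)=-23844, a(8)=-87948, a(9)=-324468, a(10)=-1196988; answer -1196988
Stage 3: U2 = -1196988; w = 15; cross terms: (8*-15 - 30*-18)=420, (30*26 - 15*-15)=1005, (15*33 - -28*26)=1223, (-28*33 - -33*33)=165, (-33*17 - -24*33)=231, (-24*-18 - 8*17)=296; twice the area = |3340| = 3340; area = 1670; answer 1670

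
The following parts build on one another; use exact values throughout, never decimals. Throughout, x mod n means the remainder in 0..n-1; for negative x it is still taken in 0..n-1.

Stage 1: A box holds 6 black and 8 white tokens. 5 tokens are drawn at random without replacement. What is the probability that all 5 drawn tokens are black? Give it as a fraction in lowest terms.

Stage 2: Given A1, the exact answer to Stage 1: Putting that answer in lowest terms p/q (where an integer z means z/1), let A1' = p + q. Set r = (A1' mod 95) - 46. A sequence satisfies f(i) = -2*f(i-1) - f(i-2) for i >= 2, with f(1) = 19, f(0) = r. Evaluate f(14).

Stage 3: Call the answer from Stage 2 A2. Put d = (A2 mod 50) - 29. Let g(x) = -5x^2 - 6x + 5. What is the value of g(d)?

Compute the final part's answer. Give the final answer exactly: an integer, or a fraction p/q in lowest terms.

Stage 1: total draws C(14,5) = 2002; favorable C(6,5) = 6; P = 3/1001; answer 3/1001
Stage 2: A1 = 3/1001; threaded value p + q = 1004; r = 8; f(2) = -2*(19) - 1*(8) = -46; iterating: f(2)=-46, f(3)=73, f(4)=-100, f(5)=127, f(6)=-154, f(7)=181, f(8)=-208, f(9)=235, f(10)=-262, f(11)=289, f(12)=-316, f(13)=343, f(14)=-370; answer -370
Stage 3: A2 = -370; d = 1; -5*(1)^2 - 6*(1)^1 + 5 = (-5) + (-6) + (5) = -6; answer -6

-6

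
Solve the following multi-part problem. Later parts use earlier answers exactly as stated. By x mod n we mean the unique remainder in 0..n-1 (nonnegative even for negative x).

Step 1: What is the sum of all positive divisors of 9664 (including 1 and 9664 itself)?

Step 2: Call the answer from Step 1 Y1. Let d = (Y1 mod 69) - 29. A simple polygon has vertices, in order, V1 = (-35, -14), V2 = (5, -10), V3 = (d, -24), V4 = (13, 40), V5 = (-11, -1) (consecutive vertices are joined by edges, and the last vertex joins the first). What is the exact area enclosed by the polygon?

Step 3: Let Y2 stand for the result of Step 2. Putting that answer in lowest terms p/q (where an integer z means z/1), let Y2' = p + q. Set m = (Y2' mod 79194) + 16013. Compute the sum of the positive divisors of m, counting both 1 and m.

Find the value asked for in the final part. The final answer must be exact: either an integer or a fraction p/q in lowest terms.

25056

Step 1: 9664 = 2^6 * 151; sigma = (1 + 2 + 4 + 8 + 16 + 32 + 64) * (1 + 151) = 127 * 152 = 19304; answer 19304
Step 2: Y1 = 19304; d = 24; cross terms: (-35*-10 - 5*-14)=420, (5*-24 - 24*-10)=120, (24*40 - 13*-24)=1272, (13*-1 - -11*40)=427, (-11*-14 - -35*-1)=119; twice the area = |2358| = 2358; area = 1179; answer 1179
Step 3: Y2 = 1179; threaded value p + q = 1180; m = 17193; 17193 = 3 * 11 * 521; sigma = (1 + 3) * (1 + 11) * (1 + 521) = 4 * 12 * 522 = 25056; answer 25056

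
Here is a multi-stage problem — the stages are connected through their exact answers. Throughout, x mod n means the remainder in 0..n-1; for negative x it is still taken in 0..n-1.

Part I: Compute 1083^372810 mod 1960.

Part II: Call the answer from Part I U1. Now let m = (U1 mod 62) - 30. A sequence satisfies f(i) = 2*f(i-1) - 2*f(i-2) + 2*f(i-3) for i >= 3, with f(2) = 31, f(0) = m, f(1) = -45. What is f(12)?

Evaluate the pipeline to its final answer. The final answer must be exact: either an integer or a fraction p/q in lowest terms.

Part I: squarings mod 1960: 1083^1=1083, 1083^2=809, 1083^4=1801, 1083^8=1761, 1083^16=401, 1083^32=81, 1083^64=681, 1083^128=1201, 1083^256=1801, 1083^512=1761, 1083^1024=401, 1083^2048=81, 1083^4096=681, 1083^8192=1201, 1083^16384=1801, 1083^32768=1761, 1083^65536=401, 1083^131072=81, 1083^262144=681; 1083^372810 = 1083^2 * 1083^8 * 1083^64 * 1083^4096 * 1083^8192 * 1083^32768 * 1083^65536 * 1083^262144 = 1009 (mod 1960); answer 1009
Part II: U1 = 1009; m = -13; f(3) = 2*(31) - 2*(-45) + 2*(-13) = 126; iterating: f(3)=126, f(4)=100, f(5)=10, f(6)=72, f(7)=324, f(8)=524, f(9)=544, f(10)=688, f(11)=1336, f(12)=2384; answer 2384

2384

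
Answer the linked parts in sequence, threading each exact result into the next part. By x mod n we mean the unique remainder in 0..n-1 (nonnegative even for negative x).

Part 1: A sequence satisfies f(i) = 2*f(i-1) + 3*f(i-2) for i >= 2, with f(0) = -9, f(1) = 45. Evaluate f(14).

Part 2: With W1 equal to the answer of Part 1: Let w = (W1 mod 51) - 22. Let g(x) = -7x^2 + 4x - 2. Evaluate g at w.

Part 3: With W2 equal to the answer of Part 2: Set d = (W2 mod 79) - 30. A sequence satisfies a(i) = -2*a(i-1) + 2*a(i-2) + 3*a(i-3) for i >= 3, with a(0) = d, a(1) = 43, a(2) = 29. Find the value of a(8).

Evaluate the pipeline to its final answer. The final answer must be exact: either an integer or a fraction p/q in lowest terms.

-7315

Part 1: f(2) = 2*(45) + 3*(-9) = 63; iterating: f(2)=63, f(3)=261, f(4)=711, f(5)=2205, f(6)=6543, f(7)=19701, f(8)=59031, f(9)=177165, f(10)=531423, f(11)=1594341, f(12)=4782951, f(13)=14348925, f(14)=43046703; answer 43046703
Part 2: W1 = 43046703; w = -22; -7*(-22)^2 + 4*(-22)^1 - 2 = (-3388) + (-88) + (-2) = -3478; answer -3478
Part 3: W2 = -3478; d = 47; a(3) = -2*(29) + 2*(43) + 3*(47) = 169; iterating: a(3)=169, a(4)=-151, a(5)=727, a(6)=-1249, a(7)=3499, a(8)=-7315; answer -7315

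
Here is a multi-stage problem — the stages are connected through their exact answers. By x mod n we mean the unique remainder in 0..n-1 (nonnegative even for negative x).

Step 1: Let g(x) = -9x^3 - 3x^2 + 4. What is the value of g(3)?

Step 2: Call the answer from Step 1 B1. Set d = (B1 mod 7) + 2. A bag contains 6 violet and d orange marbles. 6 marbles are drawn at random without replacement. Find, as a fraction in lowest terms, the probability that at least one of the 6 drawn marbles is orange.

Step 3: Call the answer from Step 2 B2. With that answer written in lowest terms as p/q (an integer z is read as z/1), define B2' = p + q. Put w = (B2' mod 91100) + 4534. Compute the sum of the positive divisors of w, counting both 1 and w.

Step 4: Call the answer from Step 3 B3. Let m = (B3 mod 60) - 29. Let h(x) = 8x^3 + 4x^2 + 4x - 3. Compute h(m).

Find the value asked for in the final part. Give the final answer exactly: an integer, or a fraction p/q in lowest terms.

Step 1: -9*(3)^3 - 3*(3)^2 + 4 = (-243) + (-27) + (4) = -266; answer -266
Step 2: B1 = -266; d = 2; total draws C(8,6) = 28; complement C(6,6) = 1; favorable 28 - 1 = 27; P = 27/28; answer 27/28
Step 3: B2 = 27/28; threaded value p + q = 55; w = 4589; 4589 = 13 * 353; sigma = (1 + 13) * (1 + 353) = 14 * 354 = 4956; answer 4956
Step 4: B3 = 4956; m = 7; 8*(7)^3 + 4*(7)^2 + 4*(7)^1 - 3 = (2744) + (196) + (28) + (-3) = 2965; answer 2965

2965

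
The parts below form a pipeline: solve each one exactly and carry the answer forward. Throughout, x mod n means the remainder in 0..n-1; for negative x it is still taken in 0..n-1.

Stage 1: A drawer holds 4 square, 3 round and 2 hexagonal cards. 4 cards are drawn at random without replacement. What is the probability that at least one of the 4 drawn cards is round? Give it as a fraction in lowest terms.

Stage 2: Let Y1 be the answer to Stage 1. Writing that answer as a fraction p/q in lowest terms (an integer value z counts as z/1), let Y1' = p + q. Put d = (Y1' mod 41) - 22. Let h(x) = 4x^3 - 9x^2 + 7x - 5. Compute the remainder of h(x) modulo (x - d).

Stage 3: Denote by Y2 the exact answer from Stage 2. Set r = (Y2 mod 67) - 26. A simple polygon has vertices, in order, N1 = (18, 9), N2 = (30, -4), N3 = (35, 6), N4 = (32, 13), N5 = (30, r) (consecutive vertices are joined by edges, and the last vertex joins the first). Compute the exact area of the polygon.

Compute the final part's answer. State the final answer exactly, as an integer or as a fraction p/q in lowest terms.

Stage 1: total draws C(9,4) = 126; complement C(6,4) = 15; favorable 126 - 15 = 111; P = 37/42; answer 37/42
Stage 2: Y1 = 37/42; threaded value p + q = 79; d = 16; remainder = value at the root: 4*(16)^3 - 9*(16)^2 + 7*(16)^1 - 5 = (16384) + (-2304) + (112) + (-5) = 14187; answer 14187
Stage 3: Y2 = 14187; r = 24; cross terms: (18*-4 - 30*9)=-342, (30*6 - 35*-4)=320, (35*13 - 32*6)=263, (32*24 - 30*13)=378, (30*9 - 18*24)=-162; twice the area = |457| = 457; area = 457/2; answer 457/2

457/2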